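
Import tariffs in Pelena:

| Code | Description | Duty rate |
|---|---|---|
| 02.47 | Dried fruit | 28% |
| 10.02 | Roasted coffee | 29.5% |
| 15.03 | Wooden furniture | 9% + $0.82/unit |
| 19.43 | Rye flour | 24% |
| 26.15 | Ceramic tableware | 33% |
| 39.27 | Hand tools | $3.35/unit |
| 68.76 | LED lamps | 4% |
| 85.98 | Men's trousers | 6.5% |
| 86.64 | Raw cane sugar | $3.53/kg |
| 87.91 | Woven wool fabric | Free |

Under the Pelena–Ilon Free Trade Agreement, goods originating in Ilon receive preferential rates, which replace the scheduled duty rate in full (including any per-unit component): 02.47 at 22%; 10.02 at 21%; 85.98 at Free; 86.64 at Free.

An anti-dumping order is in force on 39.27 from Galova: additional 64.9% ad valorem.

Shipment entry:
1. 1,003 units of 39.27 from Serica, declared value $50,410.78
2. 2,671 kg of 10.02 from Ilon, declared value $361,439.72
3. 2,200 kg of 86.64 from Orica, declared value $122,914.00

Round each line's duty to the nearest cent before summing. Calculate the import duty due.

$87,028.39

Line 1 (39.27, Serica, 1,003 units, $50,410.78):
Base rate for 39.27 is $3.35/unit.
The additional-duty order on 39.27 targets Galova, not Serica; it does not apply.
Duty = 1,003 × $3.35 = $3,360.05.
Line 2 (10.02, Ilon, 2,671 kg, $361,439.72):
Base rate for 10.02 is 29.5%.
Origin Ilon qualifies under the Pelena–Ilon agreement and 10.02 is covered: preferential rate 21% applies instead.
Duty = $361,439.72 × 21% = $75,902.34.
Line 3 (86.64, Orica, 2,200 kg, $122,914.00):
Base rate for 86.64 is $3.53/kg.
86.64 has an FTA preferential rate, but origin Orica is not Ilon; base rate stands.
Duty = 2,200 × $3.53 = $7,766.00.
Total = $3,360.05 + $75,902.34 + $7,766.00 = $87,028.39.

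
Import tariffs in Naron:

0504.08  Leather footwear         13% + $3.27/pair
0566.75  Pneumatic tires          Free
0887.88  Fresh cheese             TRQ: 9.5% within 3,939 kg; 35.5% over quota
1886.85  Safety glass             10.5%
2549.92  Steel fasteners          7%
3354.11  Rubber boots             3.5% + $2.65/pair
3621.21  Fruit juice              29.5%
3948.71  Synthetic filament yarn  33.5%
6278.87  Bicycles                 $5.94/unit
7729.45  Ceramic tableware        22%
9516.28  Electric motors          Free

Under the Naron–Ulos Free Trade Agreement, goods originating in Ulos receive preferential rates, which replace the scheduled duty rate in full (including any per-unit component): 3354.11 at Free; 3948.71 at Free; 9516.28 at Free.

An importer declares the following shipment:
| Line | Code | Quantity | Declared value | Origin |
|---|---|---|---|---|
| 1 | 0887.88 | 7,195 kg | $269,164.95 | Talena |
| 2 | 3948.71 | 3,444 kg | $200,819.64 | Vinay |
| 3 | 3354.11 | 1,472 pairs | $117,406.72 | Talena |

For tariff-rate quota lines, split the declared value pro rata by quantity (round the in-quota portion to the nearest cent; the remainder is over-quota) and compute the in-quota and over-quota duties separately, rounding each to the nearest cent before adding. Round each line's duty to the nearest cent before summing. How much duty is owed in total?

Line 1 (0887.88, Talena, 7,195 kg, $269,164.95):
Code 0887.88 is under a tariff-rate quota (threshold 3,939 kg). In-quota: 3,939 kg at 9.5%; over-quota: 3,256 kg at 35.5%.
Pro-rata value split: in-quota = $269,164.95 × 3,939/7,195 = $147,357.99; over-quota = $269,164.95 − $147,357.99 = $121,806.96.
In-quota duty = $147,357.99 × 9.5% = $13,999.01. Over-quota duty = $121,806.96 × 35.5% = $43,241.47.
Line duty = $13,999.01 + $43,241.47 = $57,240.48.
Line 2 (3948.71, Vinay, 3,444 kg, $200,819.64):
Base rate for 3948.71 is 33.5%.
3948.71 has an FTA preferential rate, but origin Vinay is not Ulos; base rate stands.
Duty = $200,819.64 × 33.5% = $67,274.58.
Line 3 (3354.11, Talena, 1,472 pairs, $117,406.72):
Base rate for 3354.11 is 3.5% + $2.65/pair.
3354.11 has an FTA preferential rate, but origin Talena is not Ulos; base rate stands.
Duty = $117,406.72 × 3.5% + 1,472 × $2.65 = $8,010.04.
Total = $57,240.48 + $67,274.58 + $8,010.04 = $132,525.10.

$132,525.10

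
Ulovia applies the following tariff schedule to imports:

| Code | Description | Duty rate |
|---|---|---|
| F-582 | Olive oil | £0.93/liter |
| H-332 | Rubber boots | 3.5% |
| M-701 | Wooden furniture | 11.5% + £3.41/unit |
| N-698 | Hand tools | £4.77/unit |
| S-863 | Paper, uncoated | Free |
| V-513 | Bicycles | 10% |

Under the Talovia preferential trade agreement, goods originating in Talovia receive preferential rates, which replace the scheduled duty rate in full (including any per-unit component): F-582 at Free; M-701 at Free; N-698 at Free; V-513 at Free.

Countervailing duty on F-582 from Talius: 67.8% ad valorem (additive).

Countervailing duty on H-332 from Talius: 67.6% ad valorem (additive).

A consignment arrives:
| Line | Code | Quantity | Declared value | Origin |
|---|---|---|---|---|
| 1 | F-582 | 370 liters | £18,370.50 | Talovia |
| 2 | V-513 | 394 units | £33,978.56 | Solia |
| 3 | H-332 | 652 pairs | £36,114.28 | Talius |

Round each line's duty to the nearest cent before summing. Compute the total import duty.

£29,075.11

Line 1 (F-582, Talovia, 370 liters, £18,370.50):
Base rate for F-582 is £0.93/liter.
Origin Talovia qualifies under the Ulovia–Talovia agreement and F-582 is covered: preferential rate Free applies instead.
The additional-duty order on F-582 targets Talius, not Talovia; it does not apply.
Duty = £18,370.50 × 0% = £0.00.
Line 2 (V-513, Solia, 394 units, £33,978.56):
Base rate for V-513 is 10%.
V-513 has an FTA preferential rate, but origin Solia is not Talovia; base rate stands.
Duty = £33,978.56 × 10% = £3,397.86.
Line 3 (H-332, Talius, 652 pairs, £36,114.28):
Base rate for H-332 is 3.5%.
Additional duty on H-332 from Talius: +67.6%. Applied ad valorem rate: 3.5% + 67.6% = 71.1%.
Duty = £36,114.28 × 71.1% = £25,677.25.
Total = £0.00 + £3,397.86 + £25,677.25 = £29,075.11.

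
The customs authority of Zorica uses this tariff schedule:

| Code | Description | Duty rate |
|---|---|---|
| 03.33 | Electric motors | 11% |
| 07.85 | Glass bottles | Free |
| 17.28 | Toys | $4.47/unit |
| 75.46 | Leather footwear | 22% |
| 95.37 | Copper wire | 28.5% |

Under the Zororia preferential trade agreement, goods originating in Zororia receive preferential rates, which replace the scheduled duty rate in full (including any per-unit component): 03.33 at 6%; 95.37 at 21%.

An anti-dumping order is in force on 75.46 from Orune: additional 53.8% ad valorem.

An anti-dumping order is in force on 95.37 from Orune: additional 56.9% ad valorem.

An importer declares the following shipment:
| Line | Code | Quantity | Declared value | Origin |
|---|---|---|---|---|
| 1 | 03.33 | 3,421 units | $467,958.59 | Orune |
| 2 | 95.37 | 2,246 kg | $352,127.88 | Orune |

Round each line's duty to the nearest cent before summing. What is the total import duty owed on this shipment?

Line 1 (03.33, Orune, 3,421 units, $467,958.59):
Base rate for 03.33 is 11%.
03.33 has an FTA preferential rate, but origin Orune is not Zororia; base rate stands.
Duty = $467,958.59 × 11% = $51,475.44.
Line 2 (95.37, Orune, 2,246 kg, $352,127.88):
Base rate for 95.37 is 28.5%.
95.37 has an FTA preferential rate, but origin Orune is not Zororia; base rate stands.
Additional duty on 95.37 from Orune: +56.9%. Applied ad valorem rate: 28.5% + 56.9% = 85.4%.
Duty = $352,127.88 × 85.4% = $300,717.21.
Total = $51,475.44 + $300,717.21 = $352,192.65.

$352,192.65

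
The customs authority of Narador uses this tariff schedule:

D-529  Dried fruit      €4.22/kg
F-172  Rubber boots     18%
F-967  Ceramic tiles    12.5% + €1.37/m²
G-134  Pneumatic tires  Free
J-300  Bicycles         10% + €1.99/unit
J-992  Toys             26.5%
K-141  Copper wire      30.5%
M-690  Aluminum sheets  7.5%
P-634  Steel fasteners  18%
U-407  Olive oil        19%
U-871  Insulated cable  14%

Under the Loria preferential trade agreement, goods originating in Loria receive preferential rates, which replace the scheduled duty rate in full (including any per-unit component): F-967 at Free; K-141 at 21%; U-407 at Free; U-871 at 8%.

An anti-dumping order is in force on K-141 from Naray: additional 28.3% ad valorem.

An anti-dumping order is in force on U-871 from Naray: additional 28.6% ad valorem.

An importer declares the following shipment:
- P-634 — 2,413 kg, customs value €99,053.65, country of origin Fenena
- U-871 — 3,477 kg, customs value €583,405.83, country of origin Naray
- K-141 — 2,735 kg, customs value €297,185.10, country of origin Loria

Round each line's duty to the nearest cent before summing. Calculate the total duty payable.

Line 1 (P-634, Fenena, 2,413 kg, €99,053.65):
Base rate for P-634 is 18%.
Duty = €99,053.65 × 18% = €17,829.66.
Line 2 (U-871, Naray, 3,477 kg, €583,405.83):
Base rate for U-871 is 14%.
U-871 has an FTA preferential rate, but origin Naray is not Loria; base rate stands.
Additional duty on U-871 from Naray: +28.6%. Applied ad valorem rate: 14% + 28.6% = 42.6%.
Duty = €583,405.83 × 42.6% = €248,530.88.
Line 3 (K-141, Loria, 2,735 kg, €297,185.10):
Base rate for K-141 is 30.5%.
Origin Loria qualifies under the Narador–Loria agreement and K-141 is covered: preferential rate 21% applies instead.
The additional-duty order on K-141 targets Naray, not Loria; it does not apply.
Duty = €297,185.10 × 21% = €62,408.87.
Total = €17,829.66 + €248,530.88 + €62,408.87 = €328,769.41.

€328,769.41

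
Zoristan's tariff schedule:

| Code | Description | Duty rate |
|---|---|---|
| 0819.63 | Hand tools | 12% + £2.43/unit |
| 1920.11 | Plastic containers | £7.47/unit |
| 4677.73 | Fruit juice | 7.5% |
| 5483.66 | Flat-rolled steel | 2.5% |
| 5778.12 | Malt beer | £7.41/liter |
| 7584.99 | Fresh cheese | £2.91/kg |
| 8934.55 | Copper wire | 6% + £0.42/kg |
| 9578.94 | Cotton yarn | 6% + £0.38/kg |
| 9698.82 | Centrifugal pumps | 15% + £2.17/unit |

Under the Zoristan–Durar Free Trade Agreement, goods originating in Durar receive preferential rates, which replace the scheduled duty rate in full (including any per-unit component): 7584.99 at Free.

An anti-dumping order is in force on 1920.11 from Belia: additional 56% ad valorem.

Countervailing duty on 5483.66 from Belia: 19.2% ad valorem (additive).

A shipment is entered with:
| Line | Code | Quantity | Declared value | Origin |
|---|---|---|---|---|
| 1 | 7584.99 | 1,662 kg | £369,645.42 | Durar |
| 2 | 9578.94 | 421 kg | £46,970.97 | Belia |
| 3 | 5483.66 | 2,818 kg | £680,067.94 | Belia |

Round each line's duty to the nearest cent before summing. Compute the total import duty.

Line 1 (7584.99, Durar, 1,662 kg, £369,645.42):
Base rate for 7584.99 is £2.91/kg.
Origin Durar qualifies under the Zoristan–Durar agreement and 7584.99 is covered: preferential rate Free applies instead.
Duty = £369,645.42 × 0% = £0.00.
Line 2 (9578.94, Belia, 421 kg, £46,970.97):
Base rate for 9578.94 is 6% + £0.38/kg.
Duty = £46,970.97 × 6% + 421 × £0.38 = £2,978.24.
Line 3 (5483.66, Belia, 2,818 kg, £680,067.94):
Base rate for 5483.66 is 2.5%.
Additional duty on 5483.66 from Belia: +19.2%. Applied ad valorem rate: 2.5% + 19.2% = 21.7%.
Duty = £680,067.94 × 21.7% = £147,574.74.
Total = £0.00 + £2,978.24 + £147,574.74 = £150,552.98.

£150,552.98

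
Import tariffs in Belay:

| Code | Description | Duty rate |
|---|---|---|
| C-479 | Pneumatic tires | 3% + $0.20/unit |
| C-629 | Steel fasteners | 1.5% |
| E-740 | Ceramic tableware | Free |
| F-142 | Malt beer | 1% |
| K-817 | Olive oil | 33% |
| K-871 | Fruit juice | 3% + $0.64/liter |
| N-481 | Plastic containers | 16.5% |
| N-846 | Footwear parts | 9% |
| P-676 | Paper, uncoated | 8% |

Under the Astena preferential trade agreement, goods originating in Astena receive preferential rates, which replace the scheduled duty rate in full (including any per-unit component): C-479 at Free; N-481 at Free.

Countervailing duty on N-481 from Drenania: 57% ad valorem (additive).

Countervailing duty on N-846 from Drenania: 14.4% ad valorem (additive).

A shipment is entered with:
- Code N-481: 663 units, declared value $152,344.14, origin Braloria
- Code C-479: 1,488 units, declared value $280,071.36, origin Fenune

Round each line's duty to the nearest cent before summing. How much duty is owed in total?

$33,836.52

Line 1 (N-481, Braloria, 663 units, $152,344.14):
Base rate for N-481 is 16.5%.
N-481 has an FTA preferential rate, but origin Braloria is not Astena; base rate stands.
The additional-duty order on N-481 targets Drenania, not Braloria; it does not apply.
Duty = $152,344.14 × 16.5% = $25,136.78.
Line 2 (C-479, Fenune, 1,488 units, $280,071.36):
Base rate for C-479 is 3% + $0.20/unit.
C-479 has an FTA preferential rate, but origin Fenune is not Astena; base rate stands.
Duty = $280,071.36 × 3% + 1,488 × $0.20 = $8,699.74.
Total = $25,136.78 + $8,699.74 = $33,836.52.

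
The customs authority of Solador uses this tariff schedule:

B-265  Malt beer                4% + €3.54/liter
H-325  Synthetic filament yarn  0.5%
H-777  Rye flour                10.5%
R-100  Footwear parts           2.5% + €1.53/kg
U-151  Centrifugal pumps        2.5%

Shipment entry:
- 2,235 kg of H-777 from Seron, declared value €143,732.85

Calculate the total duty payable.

Line 1 (H-777, Seron, 2,235 kg, €143,732.85):
Base rate for H-777 is 10.5%.
Duty = €143,732.85 × 10.5% = €15,091.95.

€15,091.95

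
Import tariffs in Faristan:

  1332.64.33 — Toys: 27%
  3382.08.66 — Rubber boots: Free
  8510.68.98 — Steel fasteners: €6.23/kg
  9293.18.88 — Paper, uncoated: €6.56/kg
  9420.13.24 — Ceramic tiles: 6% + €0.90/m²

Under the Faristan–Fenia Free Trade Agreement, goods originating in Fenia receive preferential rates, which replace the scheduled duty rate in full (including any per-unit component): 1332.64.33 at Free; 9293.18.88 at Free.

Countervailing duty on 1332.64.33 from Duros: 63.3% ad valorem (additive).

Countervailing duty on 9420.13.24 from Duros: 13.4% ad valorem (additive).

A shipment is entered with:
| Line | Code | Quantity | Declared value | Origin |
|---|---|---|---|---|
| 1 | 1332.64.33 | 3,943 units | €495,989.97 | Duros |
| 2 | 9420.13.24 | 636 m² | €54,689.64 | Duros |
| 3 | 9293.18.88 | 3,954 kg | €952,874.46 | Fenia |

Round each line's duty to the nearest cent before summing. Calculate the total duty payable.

€459,061.13

Line 1 (1332.64.33, Duros, 3,943 units, €495,989.97):
Base rate for 1332.64.33 is 27%.
1332.64.33 has an FTA preferential rate, but origin Duros is not Fenia; base rate stands.
Additional duty on 1332.64.33 from Duros: +63.3%. Applied ad valorem rate: 27% + 63.3% = 90.3%.
Duty = €495,989.97 × 90.3% = €447,878.94.
Line 2 (9420.13.24, Duros, 636 m², €54,689.64):
Base rate for 9420.13.24 is 6% + €0.90/m².
Additional duty on 9420.13.24 from Duros: +13.4%. Applied ad valorem rate: 6% + 13.4% = 19.4%.
Duty = €54,689.64 × 19.4% + 636 × €0.90 = €11,182.19.
Line 3 (9293.18.88, Fenia, 3,954 kg, €952,874.46):
Base rate for 9293.18.88 is €6.56/kg.
Origin Fenia qualifies under the Faristan–Fenia agreement and 9293.18.88 is covered: preferential rate Free applies instead.
Duty = €952,874.46 × 0% = €0.00.
Total = €447,878.94 + €11,182.19 + €0.00 = €459,061.13.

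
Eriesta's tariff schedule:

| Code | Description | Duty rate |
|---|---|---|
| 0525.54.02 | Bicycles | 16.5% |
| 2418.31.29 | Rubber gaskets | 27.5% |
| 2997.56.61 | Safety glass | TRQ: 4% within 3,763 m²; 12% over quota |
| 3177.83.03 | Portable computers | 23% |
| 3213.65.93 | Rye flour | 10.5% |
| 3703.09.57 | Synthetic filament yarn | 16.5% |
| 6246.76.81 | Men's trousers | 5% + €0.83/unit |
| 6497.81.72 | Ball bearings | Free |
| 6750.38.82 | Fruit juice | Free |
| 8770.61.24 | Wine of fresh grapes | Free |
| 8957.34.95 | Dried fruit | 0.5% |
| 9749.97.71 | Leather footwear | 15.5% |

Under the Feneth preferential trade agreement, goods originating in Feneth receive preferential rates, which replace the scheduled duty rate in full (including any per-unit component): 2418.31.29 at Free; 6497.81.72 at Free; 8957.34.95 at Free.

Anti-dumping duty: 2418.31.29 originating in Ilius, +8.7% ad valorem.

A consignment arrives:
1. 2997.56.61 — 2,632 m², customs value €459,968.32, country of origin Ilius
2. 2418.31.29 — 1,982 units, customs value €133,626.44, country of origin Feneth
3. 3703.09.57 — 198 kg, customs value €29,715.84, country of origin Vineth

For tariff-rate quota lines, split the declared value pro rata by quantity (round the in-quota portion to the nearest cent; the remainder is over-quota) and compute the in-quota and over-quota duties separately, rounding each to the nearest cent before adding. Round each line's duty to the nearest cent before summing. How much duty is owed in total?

€23,301.84

Line 1 (2997.56.61, Ilius, 2,632 m², €459,968.32):
Code 2997.56.61 is under a tariff-rate quota (threshold 3,763 m²). Quantity 2,632 m² is within the quota, so the in-quota rate 4% applies to the full value.
Duty = €459,968.32 × 4% = €18,398.73.
Line 2 (2418.31.29, Feneth, 1,982 units, €133,626.44):
Base rate for 2418.31.29 is 27.5%.
Origin Feneth qualifies under the Eriesta–Feneth agreement and 2418.31.29 is covered: preferential rate Free applies instead.
The additional-duty order on 2418.31.29 targets Ilius, not Feneth; it does not apply.
Duty = €133,626.44 × 0% = €0.00.
Line 3 (3703.09.57, Vineth, 198 kg, €29,715.84):
Base rate for 3703.09.57 is 16.5%.
Duty = €29,715.84 × 16.5% = €4,903.11.
Total = €18,398.73 + €0.00 + €4,903.11 = €23,301.84.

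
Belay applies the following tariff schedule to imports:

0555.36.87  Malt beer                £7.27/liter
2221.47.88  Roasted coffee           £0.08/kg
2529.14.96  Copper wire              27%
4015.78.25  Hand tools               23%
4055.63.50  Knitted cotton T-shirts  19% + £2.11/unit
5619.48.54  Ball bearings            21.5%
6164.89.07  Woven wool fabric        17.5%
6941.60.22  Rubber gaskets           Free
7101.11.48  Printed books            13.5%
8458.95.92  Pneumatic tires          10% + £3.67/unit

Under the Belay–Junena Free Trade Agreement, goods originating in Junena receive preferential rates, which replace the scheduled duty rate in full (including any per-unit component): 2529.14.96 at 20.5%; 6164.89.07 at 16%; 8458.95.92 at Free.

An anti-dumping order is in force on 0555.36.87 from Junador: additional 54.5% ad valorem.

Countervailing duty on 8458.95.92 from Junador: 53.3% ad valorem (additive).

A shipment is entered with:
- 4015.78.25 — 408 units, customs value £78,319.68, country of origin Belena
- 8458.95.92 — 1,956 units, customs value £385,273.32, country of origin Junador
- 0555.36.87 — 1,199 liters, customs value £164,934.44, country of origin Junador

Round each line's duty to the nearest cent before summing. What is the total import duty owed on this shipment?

Line 1 (4015.78.25, Belena, 408 units, £78,319.68):
Base rate for 4015.78.25 is 23%.
Duty = £78,319.68 × 23% = £18,013.53.
Line 2 (8458.95.92, Junador, 1,956 units, £385,273.32):
Base rate for 8458.95.92 is 10% + £3.67/unit.
8458.95.92 has an FTA preferential rate, but origin Junador is not Junena; base rate stands.
Additional duty on 8458.95.92 from Junador: +53.3%. Applied ad valorem rate: 10% + 53.3% = 63.3%.
Duty = £385,273.32 × 63.3% + 1,956 × £3.67 = £251,056.53.
Line 3 (0555.36.87, Junador, 1,199 liters, £164,934.44):
Base rate for 0555.36.87 is £7.27/liter.
Additional duty on 0555.36.87 from Junador: +54.5% ad valorem. Applied ad valorem rate = 54.5%.
Duty = £164,934.44 × 54.5% + 1,199 × £7.27 = £98,606.00.
Total = £18,013.53 + £251,056.53 + £98,606.00 = £367,676.06.

£367,676.06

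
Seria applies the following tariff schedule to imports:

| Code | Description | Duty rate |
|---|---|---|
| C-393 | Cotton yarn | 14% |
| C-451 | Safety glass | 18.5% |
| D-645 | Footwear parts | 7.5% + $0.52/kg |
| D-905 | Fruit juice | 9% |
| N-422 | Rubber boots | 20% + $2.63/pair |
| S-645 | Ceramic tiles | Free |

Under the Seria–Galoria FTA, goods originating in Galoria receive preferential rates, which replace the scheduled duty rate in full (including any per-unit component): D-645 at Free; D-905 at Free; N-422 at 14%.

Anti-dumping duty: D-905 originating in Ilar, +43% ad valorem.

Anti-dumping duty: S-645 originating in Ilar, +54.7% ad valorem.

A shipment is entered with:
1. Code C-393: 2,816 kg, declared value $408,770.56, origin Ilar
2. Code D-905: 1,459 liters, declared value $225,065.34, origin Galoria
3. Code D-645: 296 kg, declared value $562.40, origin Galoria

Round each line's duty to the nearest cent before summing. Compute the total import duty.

$57,227.88

Line 1 (C-393, Ilar, 2,816 kg, $408,770.56):
Base rate for C-393 is 14%.
Duty = $408,770.56 × 14% = $57,227.88.
Line 2 (D-905, Galoria, 1,459 liters, $225,065.34):
Base rate for D-905 is 9%.
Origin Galoria qualifies under the Seria–Galoria agreement and D-905 is covered: preferential rate Free applies instead.
The additional-duty order on D-905 targets Ilar, not Galoria; it does not apply.
Duty = $225,065.34 × 0% = $0.00.
Line 3 (D-645, Galoria, 296 kg, $562.40):
Base rate for D-645 is 7.5% + $0.52/kg.
Origin Galoria qualifies under the Seria–Galoria agreement and D-645 is covered: preferential rate Free applies instead.
Duty = $562.40 × 0% = $0.00.
Total = $57,227.88 + $0.00 + $0.00 = $57,227.88.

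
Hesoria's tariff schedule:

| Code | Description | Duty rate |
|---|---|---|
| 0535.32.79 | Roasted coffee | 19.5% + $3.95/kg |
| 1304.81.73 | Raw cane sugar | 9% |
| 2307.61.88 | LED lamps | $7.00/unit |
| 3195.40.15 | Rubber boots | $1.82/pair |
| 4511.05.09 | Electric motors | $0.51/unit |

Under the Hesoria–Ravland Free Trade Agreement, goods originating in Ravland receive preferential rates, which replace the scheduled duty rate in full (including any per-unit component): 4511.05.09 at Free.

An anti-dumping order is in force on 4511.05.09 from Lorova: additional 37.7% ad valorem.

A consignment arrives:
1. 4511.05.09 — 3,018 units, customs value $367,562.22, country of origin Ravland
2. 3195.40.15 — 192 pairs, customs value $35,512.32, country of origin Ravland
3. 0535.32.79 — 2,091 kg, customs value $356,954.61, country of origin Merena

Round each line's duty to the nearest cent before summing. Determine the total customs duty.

Line 1 (4511.05.09, Ravland, 3,018 units, $367,562.22):
Base rate for 4511.05.09 is $0.51/unit.
Origin Ravland qualifies under the Hesoria–Ravland agreement and 4511.05.09 is covered: preferential rate Free applies instead.
The additional-duty order on 4511.05.09 targets Lorova, not Ravland; it does not apply.
Duty = $367,562.22 × 0% = $0.00.
Line 2 (3195.40.15, Ravland, 192 pairs, $35,512.32):
Base rate for 3195.40.15 is $1.82/pair.
Origin Ravland is the FTA partner but 3195.40.15 is not on the preference list; base rate stands.
Duty = 192 × $1.82 = $349.44.
Line 3 (0535.32.79, Merena, 2,091 kg, $356,954.61):
Base rate for 0535.32.79 is 19.5% + $3.95/kg.
Duty = $356,954.61 × 19.5% + 2,091 × $3.95 = $77,865.60.
Total = $0.00 + $349.44 + $77,865.60 = $78,215.04.

$78,215.04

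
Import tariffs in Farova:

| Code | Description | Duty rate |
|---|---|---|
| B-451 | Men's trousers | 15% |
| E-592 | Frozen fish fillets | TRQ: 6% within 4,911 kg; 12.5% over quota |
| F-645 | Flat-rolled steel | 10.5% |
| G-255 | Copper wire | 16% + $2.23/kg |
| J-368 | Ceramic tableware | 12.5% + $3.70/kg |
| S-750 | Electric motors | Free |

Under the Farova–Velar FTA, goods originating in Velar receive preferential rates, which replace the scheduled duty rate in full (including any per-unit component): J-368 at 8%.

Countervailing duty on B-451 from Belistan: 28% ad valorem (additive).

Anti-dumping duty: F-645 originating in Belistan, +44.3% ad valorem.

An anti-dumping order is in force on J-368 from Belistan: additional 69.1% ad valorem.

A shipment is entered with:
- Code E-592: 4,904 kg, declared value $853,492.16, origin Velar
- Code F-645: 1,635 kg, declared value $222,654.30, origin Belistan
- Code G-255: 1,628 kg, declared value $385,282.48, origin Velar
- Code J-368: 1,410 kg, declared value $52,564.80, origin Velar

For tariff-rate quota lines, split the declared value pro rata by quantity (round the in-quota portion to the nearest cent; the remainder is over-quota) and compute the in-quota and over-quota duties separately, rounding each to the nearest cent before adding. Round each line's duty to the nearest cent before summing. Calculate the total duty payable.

$242,704.91

Line 1 (E-592, Velar, 4,904 kg, $853,492.16):
Code E-592 is under a tariff-rate quota (threshold 4,911 kg). Quantity 4,904 kg is within the quota, so the in-quota rate 6% applies to the full value.
Duty = $853,492.16 × 6% = $51,209.53.
Line 2 (F-645, Belistan, 1,635 kg, $222,654.30):
Base rate for F-645 is 10.5%.
Additional duty on F-645 from Belistan: +44.3%. Applied ad valorem rate: 10.5% + 44.3% = 54.8%.
Duty = $222,654.30 × 54.8% = $122,014.56.
Line 3 (G-255, Velar, 1,628 kg, $385,282.48):
Base rate for G-255 is 16% + $2.23/kg.
Origin Velar is the FTA partner but G-255 is not on the preference list; base rate stands.
Duty = $385,282.48 × 16% + 1,628 × $2.23 = $65,275.64.
Line 4 (J-368, Velar, 1,410 kg, $52,564.80):
Base rate for J-368 is 12.5% + $3.70/kg.
Origin Velar qualifies under the Farova–Velar agreement and J-368 is covered: preferential rate 8% applies instead.
The additional-duty order on J-368 targets Belistan, not Velar; it does not apply.
Duty = $52,564.80 × 8% = $4,205.18.
Total = $51,209.53 + $122,014.56 + $65,275.64 + $4,205.18 = $242,704.91.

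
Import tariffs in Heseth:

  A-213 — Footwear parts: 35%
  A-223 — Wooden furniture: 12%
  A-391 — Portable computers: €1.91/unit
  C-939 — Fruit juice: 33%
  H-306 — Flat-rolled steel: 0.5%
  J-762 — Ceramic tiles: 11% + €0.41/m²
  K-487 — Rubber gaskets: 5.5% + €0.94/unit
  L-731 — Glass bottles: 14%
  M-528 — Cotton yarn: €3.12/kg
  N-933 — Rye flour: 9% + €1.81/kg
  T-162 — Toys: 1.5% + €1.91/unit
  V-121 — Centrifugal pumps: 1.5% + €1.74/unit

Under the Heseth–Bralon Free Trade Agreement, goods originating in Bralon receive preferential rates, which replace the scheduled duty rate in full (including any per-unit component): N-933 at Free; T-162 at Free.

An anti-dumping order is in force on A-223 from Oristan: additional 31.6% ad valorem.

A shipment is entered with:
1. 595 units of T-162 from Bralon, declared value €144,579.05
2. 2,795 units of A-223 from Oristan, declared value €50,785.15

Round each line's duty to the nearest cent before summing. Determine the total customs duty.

Line 1 (T-162, Bralon, 595 units, €144,579.05):
Base rate for T-162 is 1.5% + €1.91/unit.
Origin Bralon qualifies under the Heseth–Bralon agreement and T-162 is covered: preferential rate Free applies instead.
Duty = €144,579.05 × 0% = €0.00.
Line 2 (A-223, Oristan, 2,795 units, €50,785.15):
Base rate for A-223 is 12%.
Additional duty on A-223 from Oristan: +31.6%. Applied ad valorem rate: 12% + 31.6% = 43.6%.
Duty = €50,785.15 × 43.6% = €22,142.33.
Total = €0.00 + €22,142.33 = €22,142.33.

€22,142.33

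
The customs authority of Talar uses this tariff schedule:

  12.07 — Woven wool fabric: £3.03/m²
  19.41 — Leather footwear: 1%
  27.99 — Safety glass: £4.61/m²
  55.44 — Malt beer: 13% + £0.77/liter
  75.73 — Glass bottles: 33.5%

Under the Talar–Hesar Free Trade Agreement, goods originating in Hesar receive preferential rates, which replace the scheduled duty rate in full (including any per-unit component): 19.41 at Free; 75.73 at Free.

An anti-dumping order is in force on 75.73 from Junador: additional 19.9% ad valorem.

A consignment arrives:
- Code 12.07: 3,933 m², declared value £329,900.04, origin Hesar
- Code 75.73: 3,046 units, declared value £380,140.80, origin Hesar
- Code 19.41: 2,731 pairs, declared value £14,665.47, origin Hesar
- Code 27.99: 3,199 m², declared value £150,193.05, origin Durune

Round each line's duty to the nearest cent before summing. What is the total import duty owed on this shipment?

Line 1 (12.07, Hesar, 3,933 m², £329,900.04):
Base rate for 12.07 is £3.03/m².
Origin Hesar is the FTA partner but 12.07 is not on the preference list; base rate stands.
Duty = 3,933 × £3.03 = £11,916.99.
Line 2 (75.73, Hesar, 3,046 units, £380,140.80):
Base rate for 75.73 is 33.5%.
Origin Hesar qualifies under the Talar–Hesar agreement and 75.73 is covered: preferential rate Free applies instead.
The additional-duty order on 75.73 targets Junador, not Hesar; it does not apply.
Duty = £380,140.80 × 0% = £0.00.
Line 3 (19.41, Hesar, 2,731 pairs, £14,665.47):
Base rate for 19.41 is 1%.
Origin Hesar qualifies under the Talar–Hesar agreement and 19.41 is covered: preferential rate Free applies instead.
Duty = £14,665.47 × 0% = £0.00.
Line 4 (27.99, Durune, 3,199 m², £150,193.05):
Base rate for 27.99 is £4.61/m².
Duty = 3,199 × £4.61 = £14,747.39.
Total = £11,916.99 + £0.00 + £0.00 + £14,747.39 = £26,664.38.

£26,664.38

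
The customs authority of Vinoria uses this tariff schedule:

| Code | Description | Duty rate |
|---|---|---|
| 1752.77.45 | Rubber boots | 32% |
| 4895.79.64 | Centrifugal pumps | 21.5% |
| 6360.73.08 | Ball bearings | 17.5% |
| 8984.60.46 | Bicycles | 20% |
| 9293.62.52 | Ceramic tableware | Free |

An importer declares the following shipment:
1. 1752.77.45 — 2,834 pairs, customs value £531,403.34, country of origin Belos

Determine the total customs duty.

£170,049.07

Line 1 (1752.77.45, Belos, 2,834 pairs, £531,403.34):
Base rate for 1752.77.45 is 32%.
Duty = £531,403.34 × 32% = £170,049.07.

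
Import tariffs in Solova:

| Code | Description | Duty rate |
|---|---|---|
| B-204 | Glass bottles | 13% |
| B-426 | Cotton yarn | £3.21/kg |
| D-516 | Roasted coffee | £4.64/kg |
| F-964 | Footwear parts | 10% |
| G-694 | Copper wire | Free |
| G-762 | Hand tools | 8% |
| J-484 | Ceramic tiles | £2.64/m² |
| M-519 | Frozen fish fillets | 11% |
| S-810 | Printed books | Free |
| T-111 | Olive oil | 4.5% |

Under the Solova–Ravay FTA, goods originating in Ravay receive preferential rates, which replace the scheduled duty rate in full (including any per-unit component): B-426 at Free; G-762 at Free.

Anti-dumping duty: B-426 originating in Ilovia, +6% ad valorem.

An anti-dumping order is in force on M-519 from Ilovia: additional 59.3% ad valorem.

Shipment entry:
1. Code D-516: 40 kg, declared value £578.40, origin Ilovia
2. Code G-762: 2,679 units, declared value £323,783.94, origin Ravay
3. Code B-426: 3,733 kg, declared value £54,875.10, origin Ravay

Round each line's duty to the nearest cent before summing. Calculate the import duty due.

Line 1 (D-516, Ilovia, 40 kg, £578.40):
Base rate for D-516 is £4.64/kg.
Duty = 40 × £4.64 = £185.60.
Line 2 (G-762, Ravay, 2,679 units, £323,783.94):
Base rate for G-762 is 8%.
Origin Ravay qualifies under the Solova–Ravay agreement and G-762 is covered: preferential rate Free applies instead.
Duty = £323,783.94 × 0% = £0.00.
Line 3 (B-426, Ravay, 3,733 kg, £54,875.10):
Base rate for B-426 is £3.21/kg.
Origin Ravay qualifies under the Solova–Ravay agreement and B-426 is covered: preferential rate Free applies instead.
The additional-duty order on B-426 targets Ilovia, not Ravay; it does not apply.
Duty = £54,875.10 × 0% = £0.00.
Total = £185.60 + £0.00 + £0.00 = £185.60.

£185.60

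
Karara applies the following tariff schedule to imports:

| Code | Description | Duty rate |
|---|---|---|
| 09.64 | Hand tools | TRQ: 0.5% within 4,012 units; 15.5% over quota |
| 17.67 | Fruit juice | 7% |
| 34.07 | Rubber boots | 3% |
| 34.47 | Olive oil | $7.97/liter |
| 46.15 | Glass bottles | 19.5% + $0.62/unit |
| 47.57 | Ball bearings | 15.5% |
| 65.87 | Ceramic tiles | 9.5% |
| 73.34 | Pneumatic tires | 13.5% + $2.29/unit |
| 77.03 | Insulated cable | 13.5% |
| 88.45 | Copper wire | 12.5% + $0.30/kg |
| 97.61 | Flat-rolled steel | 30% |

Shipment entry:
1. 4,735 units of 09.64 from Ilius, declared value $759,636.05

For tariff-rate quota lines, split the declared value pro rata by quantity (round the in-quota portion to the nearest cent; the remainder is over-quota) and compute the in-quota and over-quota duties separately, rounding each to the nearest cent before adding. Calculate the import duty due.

Line 1 (09.64, Ilius, 4,735 units, $759,636.05):
Code 09.64 is under a tariff-rate quota (threshold 4,012 units). In-quota: 4,012 units at 0.5%; over-quota: 723 units at 15.5%.
Pro-rata value split: in-quota = $759,636.05 × 4,012/4,735 = $643,645.16; over-quota = $759,636.05 − $643,645.16 = $115,990.89.
In-quota duty = $643,645.16 × 0.5% = $3,218.23. Over-quota duty = $115,990.89 × 15.5% = $17,978.59.
Line duty = $3,218.23 + $17,978.59 = $21,196.82.

$21,196.82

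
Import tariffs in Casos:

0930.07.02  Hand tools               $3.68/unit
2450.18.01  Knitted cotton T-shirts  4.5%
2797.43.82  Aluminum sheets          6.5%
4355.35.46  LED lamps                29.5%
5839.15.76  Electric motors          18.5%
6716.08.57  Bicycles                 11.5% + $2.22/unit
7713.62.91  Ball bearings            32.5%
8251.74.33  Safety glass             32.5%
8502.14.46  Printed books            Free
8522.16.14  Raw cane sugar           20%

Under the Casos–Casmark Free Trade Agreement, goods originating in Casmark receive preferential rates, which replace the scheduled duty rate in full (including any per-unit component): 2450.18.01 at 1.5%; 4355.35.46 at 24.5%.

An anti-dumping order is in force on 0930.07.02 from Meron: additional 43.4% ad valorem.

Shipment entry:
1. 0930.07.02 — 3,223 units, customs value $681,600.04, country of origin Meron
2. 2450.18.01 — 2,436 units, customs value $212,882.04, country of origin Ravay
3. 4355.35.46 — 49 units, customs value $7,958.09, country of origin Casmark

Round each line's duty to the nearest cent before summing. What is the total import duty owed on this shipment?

$319,204.48

Line 1 (0930.07.02, Meron, 3,223 units, $681,600.04):
Base rate for 0930.07.02 is $3.68/unit.
Additional duty on 0930.07.02 from Meron: +43.4% ad valorem. Applied ad valorem rate = 43.4%.
Duty = $681,600.04 × 43.4% + 3,223 × $3.68 = $307,675.06.
Line 2 (2450.18.01, Ravay, 2,436 units, $212,882.04):
Base rate for 2450.18.01 is 4.5%.
2450.18.01 has an FTA preferential rate, but origin Ravay is not Casmark; base rate stands.
Duty = $212,882.04 × 4.5% = $9,579.69.
Line 3 (4355.35.46, Casmark, 49 units, $7,958.09):
Base rate for 4355.35.46 is 29.5%.
Origin Casmark qualifies under the Casos–Casmark agreement and 4355.35.46 is covered: preferential rate 24.5% applies instead.
Duty = $7,958.09 × 24.5% = $1,949.73.
Total = $307,675.06 + $9,579.69 + $1,949.73 = $319,204.48.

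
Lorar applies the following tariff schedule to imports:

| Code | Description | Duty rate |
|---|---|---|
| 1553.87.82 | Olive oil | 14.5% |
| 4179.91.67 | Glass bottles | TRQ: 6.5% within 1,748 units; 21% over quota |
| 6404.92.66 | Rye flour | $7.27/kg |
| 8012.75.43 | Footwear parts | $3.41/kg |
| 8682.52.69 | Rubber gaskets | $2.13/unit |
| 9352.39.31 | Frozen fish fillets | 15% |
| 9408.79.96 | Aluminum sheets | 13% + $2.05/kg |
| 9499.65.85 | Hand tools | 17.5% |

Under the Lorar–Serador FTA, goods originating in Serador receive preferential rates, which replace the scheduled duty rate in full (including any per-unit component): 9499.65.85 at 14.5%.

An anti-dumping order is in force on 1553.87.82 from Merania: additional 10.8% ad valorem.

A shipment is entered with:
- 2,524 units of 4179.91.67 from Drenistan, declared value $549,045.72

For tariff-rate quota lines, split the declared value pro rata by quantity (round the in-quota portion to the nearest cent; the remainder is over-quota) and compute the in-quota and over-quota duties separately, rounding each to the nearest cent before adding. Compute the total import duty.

Line 1 (4179.91.67, Drenistan, 2,524 units, $549,045.72):
Code 4179.91.67 is under a tariff-rate quota (threshold 1,748 units). In-quota: 1,748 units at 6.5%; over-quota: 776 units at 21%.
Pro-rata value split: in-quota = $549,045.72 × 1,748/2,524 = $380,242.44; over-quota = $549,045.72 − $380,242.44 = $168,803.28.
In-quota duty = $380,242.44 × 6.5% = $24,715.76. Over-quota duty = $168,803.28 × 21% = $35,448.69.
Line duty = $24,715.76 + $35,448.69 = $60,164.45.

$60,164.45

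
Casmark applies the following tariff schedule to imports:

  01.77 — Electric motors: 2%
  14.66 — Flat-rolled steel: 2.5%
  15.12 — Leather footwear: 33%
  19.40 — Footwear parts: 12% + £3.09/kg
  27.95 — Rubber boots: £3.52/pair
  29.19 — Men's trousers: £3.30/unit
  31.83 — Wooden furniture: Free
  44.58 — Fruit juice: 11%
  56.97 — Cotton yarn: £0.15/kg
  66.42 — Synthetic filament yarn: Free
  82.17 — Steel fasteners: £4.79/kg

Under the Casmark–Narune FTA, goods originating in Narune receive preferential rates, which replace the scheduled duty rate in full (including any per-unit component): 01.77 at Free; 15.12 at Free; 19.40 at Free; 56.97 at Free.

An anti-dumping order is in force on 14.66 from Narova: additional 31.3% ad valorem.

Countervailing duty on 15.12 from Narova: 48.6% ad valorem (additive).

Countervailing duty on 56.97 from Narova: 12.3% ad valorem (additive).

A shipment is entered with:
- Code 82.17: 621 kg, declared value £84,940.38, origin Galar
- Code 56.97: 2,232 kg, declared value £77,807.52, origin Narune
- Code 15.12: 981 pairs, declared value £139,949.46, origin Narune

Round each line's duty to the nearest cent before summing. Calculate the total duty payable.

Line 1 (82.17, Galar, 621 kg, £84,940.38):
Base rate for 82.17 is £4.79/kg.
Duty = 621 × £4.79 = £2,974.59.
Line 2 (56.97, Narune, 2,232 kg, £77,807.52):
Base rate for 56.97 is £0.15/kg.
Origin Narune qualifies under the Casmark–Narune agreement and 56.97 is covered: preferential rate Free applies instead.
The additional-duty order on 56.97 targets Narova, not Narune; it does not apply.
Duty = £77,807.52 × 0% = £0.00.
Line 3 (15.12, Narune, 981 pairs, £139,949.46):
Base rate for 15.12 is 33%.
Origin Narune qualifies under the Casmark–Narune agreement and 15.12 is covered: preferential rate Free applies instead.
The additional-duty order on 15.12 targets Narova, not Narune; it does not apply.
Duty = £139,949.46 × 0% = £0.00.
Total = £2,974.59 + £0.00 + £0.00 = £2,974.59.

£2,974.59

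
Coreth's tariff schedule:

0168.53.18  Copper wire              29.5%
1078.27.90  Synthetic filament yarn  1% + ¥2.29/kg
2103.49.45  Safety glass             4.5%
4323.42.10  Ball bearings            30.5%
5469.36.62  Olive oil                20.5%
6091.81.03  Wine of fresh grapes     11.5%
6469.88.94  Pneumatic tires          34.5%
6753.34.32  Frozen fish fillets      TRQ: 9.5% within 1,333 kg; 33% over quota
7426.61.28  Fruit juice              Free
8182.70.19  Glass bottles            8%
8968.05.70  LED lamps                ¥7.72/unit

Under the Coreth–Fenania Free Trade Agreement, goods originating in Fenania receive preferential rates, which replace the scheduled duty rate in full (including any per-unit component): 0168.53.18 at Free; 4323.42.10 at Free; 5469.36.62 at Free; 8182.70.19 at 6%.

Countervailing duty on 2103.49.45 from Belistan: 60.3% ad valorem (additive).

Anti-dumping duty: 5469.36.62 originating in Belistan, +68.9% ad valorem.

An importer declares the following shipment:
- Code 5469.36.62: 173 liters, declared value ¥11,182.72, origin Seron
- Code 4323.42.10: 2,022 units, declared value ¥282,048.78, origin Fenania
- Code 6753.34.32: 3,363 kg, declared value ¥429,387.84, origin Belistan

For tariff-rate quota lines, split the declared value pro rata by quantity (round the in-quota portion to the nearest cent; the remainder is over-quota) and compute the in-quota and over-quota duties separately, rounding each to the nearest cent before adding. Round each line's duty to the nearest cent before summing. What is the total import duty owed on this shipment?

¥103,994.05

Line 1 (5469.36.62, Seron, 173 liters, ¥11,182.72):
Base rate for 5469.36.62 is 20.5%.
5469.36.62 has an FTA preferential rate, but origin Seron is not Fenania; base rate stands.
The additional-duty order on 5469.36.62 targets Belistan, not Seron; it does not apply.
Duty = ¥11,182.72 × 20.5% = ¥2,292.46.
Line 2 (4323.42.10, Fenania, 2,022 units, ¥282,048.78):
Base rate for 4323.42.10 is 30.5%.
Origin Fenania qualifies under the Coreth–Fenania agreement and 4323.42.10 is covered: preferential rate Free applies instead.
Duty = ¥282,048.78 × 0% = ¥0.00.
Line 3 (6753.34.32, Belistan, 3,363 kg, ¥429,387.84):
Code 6753.34.32 is under a tariff-rate quota (threshold 1,333 kg). In-quota: 1,333 kg at 9.5%; over-quota: 2,030 kg at 33%.
Pro-rata value split: in-quota = ¥429,387.84 × 1,333/3,363 = ¥170,197.44; over-quota = ¥429,387.84 − ¥170,197.44 = ¥259,190.40.
In-quota duty = ¥170,197.44 × 9.5% = ¥16,168.76. Over-quota duty = ¥259,190.40 × 33% = ¥85,532.83.
Line duty = ¥16,168.76 + ¥85,532.83 = ¥101,701.59.
Total = ¥2,292.46 + ¥0.00 + ¥101,701.59 = ¥103,994.05.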